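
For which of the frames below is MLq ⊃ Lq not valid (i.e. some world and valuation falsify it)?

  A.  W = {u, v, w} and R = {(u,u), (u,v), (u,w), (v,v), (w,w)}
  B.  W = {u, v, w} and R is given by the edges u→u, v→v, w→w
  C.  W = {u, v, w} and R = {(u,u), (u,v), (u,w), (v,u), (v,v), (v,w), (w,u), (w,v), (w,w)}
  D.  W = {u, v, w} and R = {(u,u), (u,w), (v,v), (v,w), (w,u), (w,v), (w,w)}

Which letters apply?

A, D

The schema MLq ⊃ Lq is the dual of axiom 5; it is valid on a frame iff R is euclidean.
(A) R is not euclidean (u R v and u R u but not v R u), so the schema fails here.
(B) R is euclidean (any two R-successors of the same world are R-related), so the schema is valid here.
(C) R is euclidean (any two R-successors of the same world are R-related), so the schema is valid here.
(D) R is not euclidean (w R u and w R v but not u R v), so the schema fails here.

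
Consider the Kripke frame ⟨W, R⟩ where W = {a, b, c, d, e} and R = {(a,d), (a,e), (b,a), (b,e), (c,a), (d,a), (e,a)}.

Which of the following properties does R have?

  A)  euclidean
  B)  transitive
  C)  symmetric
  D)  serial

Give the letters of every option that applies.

(A) not euclidean: a R d and a R e but not d R e.
(B) not transitive: a R d and d R a but not a R a.
(C) not symmetric: b R a but not a R b.
(D) serial: every world has an R-successor.

D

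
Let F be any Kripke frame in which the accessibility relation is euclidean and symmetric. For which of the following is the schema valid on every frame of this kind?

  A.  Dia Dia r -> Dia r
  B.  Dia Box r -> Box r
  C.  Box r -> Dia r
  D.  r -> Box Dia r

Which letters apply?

A, B, D

A symmetric euclidean relation is transitive (uRv and vRw give vRu by symmetry, then uRw by the euclidean condition, applied at v).
(A) Dia Dia r -> Dia r is the dual of axiom 4, which corresponds to transitivity. Every such R is transitive — valid.
(B) Dia Box r -> Box r is the dual of axiom 5; it is valid on a frame exactly when R is euclidean. Every such R is euclidean, so valid.
(C) Box r -> Dia r is axiom D; it is valid on a frame exactly when R is serial. Such an R need not be serial, so not valid.
(D) r -> Box Dia r (axiom B) characterises the symmetric frames. Every such R is symmetric — valid.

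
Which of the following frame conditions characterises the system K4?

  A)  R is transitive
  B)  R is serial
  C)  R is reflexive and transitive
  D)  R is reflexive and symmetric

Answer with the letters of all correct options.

A

(A) K4 is sound and complete for exactly this class.
(B) this class determines D, not K4.
(C) this class determines S4, not K4.
(D) this class determines B (= KTB), not K4.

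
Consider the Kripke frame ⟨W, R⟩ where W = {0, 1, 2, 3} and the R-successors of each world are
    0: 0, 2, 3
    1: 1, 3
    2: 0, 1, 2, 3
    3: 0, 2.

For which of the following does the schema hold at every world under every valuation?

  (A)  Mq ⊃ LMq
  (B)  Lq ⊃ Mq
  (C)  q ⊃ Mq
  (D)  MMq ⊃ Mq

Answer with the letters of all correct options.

R is not reflexive: not 3 R 3.
R is not transitive: 0 R 2 and 2 R 1 but not 0 R 1.
R is not euclidean: 1 R 3 and 1 R 1 but not 3 R 1.
R is serial: every world has an R-successor.
(A) Mq ⊃ LMq (axiom 5) characterises the euclidean frames. R is not euclidean — not valid.
(B) Lq ⊃ Mq (axiom D) characterises the serial frames. R is serial — valid.
(C) q ⊃ Mq is the dual of axiom T; it is valid on a frame exactly when R is reflexive. R is not reflexive, so not valid.
(D) MMq ⊃ Mq is the dual of axiom 4, which corresponds to transitivity. R is not transitive — not valid.

B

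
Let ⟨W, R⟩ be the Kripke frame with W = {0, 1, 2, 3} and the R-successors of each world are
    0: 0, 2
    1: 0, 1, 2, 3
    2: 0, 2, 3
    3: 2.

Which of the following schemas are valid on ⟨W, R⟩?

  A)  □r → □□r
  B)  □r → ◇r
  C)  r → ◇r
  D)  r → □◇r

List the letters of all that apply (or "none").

R is not reflexive: not 3 R 3.
R is not symmetric: 1 R 0 but not 0 R 1.
R is not transitive: 0 R 2 and 2 R 3 but not 0 R 3.
R is serial: every world has an R-successor.
(A) □r → □□r is axiom 4, which corresponds to transitivity. R is not transitive — not valid.
(B) axiom D: valid iff R is serial. R is serial — valid.
(C) the dual of axiom T: valid iff R is reflexive. R is not reflexive — not valid.
(D) r → □◇r is axiom B; it is valid on a frame exactly when R is symmetric. R is not symmetric, so not valid.

B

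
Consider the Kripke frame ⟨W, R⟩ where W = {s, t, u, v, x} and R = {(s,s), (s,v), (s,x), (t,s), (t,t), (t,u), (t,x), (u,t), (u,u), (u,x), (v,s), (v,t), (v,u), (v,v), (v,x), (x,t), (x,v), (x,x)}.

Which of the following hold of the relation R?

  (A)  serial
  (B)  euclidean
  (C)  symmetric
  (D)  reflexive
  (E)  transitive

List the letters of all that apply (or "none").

(A) serial: every world has an R-successor.
(B) not euclidean: s R x and s R s but not x R s.
(C) not symmetric: s R x but not x R s.
(D) reflexive: each world relates to itself.
(E) not transitive: s R v and v R t but not s R t.

A, D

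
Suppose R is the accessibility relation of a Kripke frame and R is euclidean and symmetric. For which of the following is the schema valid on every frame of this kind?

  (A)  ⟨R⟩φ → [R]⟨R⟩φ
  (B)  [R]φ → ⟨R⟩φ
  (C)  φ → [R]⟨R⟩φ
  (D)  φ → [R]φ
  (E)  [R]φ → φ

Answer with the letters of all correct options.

A, C

A symmetric euclidean relation is transitive (uRv and vRw give vRu by symmetry, then uRw by the euclidean condition, applied at v).
(A) axiom 5: valid iff R is euclidean. Every such R is euclidean — valid.
(B) [R]φ → ⟨R⟩φ is axiom D, which corresponds to seriality. Such an R need not be serial — not valid.
(C) φ → [R]⟨R⟩φ is axiom B, which corresponds to symmetry. Every such R is symmetric — valid.
(D) φ → [R]φ (equivalent to ◇p→p) corresponds to R being a subset of the identity. Such an R need not be a subset of the identity, so not valid.
(E) [R]φ → φ (axiom T) characterises the reflexive frames. Such an R need not be reflexive — not valid.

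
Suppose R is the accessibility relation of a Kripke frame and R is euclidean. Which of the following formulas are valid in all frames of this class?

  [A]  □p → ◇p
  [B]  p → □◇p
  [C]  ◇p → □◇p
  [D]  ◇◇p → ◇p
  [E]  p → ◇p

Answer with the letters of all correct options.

C

(A) □p → ◇p is axiom D, which corresponds to seriality. Such an R need not be serial — not valid.
(B) p → □◇p (axiom B) characterises the symmetric frames. Such an R need not be symmetric — not valid.
(C) ◇p → □◇p is axiom 5, which corresponds to the euclidean property. Every such R is euclidean — valid.
(D) ◇◇p → ◇p is the dual of axiom 4, which corresponds to transitivity. Such an R need not be transitive — not valid.
(E) the dual of axiom T: valid iff R is reflexive. Such an R need not be reflexive — not valid.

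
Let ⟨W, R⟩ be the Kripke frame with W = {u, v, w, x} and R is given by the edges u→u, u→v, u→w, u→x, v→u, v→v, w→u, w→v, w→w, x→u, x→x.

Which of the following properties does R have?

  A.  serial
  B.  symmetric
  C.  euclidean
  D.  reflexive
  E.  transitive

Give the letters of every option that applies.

(A) serial: every world has an R-successor.
(B) not symmetric: w R v but not v R w.
(C) not euclidean: u R v and u R w but not v R w.
(D) reflexive: each world relates to itself.
(E) not transitive: v R u and u R w but not v R w.

A, D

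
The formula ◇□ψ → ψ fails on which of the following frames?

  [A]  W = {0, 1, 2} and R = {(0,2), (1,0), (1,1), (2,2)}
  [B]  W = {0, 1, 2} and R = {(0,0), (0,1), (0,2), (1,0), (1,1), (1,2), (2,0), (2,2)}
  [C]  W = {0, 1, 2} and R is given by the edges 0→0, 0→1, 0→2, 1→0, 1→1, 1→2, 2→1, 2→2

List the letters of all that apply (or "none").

A, B, C

The schema ◇□ψ → ψ is the dual of axiom B; it is valid on a frame iff R is symmetric.
(A) R is not symmetric (0 R 2 but not 2 R 0), so the schema fails here.
(B) R is not symmetric (1 R 2 but not 2 R 1), so the schema fails here.
(C) R is not symmetric (0 R 2 but not 2 R 0), so the schema fails here.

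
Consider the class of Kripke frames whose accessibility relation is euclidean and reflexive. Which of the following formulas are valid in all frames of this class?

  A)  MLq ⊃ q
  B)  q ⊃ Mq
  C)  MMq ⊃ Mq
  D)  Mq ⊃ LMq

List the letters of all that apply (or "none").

A, B, C, D

A reflexive euclidean relation is also symmetric (from wRw and wRv the euclidean condition gives vRw) and hence transitive; it is an equivalence relation.
(A) MLq ⊃ q is the dual of axiom B; it is valid on a frame exactly when R is symmetric. Every such R is symmetric, so valid.
(B) the dual of axiom T: valid iff R is reflexive. Every such R is reflexive — valid.
(C) MMq ⊃ Mq (the dual of axiom 4) characterises the transitive frames. Every such R is transitive — valid.
(D) Mq ⊃ LMq is axiom 5; it is valid on a frame exactly when R is euclidean. Every such R is euclidean, so valid.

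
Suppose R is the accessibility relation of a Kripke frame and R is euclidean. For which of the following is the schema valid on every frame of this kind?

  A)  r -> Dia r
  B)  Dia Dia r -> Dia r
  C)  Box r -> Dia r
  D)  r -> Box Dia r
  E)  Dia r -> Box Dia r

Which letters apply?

(A) r -> Dia r is the dual of axiom T, which corresponds to reflexivity. Such an R need not be reflexive — not valid.
(B) Dia Dia r -> Dia r (the dual of axiom 4) characterises the transitive frames. Such an R need not be transitive — not valid.
(C) axiom D: valid iff R is serial. Such an R need not be serial — not valid.
(D) r -> Box Dia r is axiom B, which corresponds to symmetry. Such an R need not be symmetric — not valid.
(E) axiom 5: valid iff R is euclidean. Every such R is euclidean — valid.

E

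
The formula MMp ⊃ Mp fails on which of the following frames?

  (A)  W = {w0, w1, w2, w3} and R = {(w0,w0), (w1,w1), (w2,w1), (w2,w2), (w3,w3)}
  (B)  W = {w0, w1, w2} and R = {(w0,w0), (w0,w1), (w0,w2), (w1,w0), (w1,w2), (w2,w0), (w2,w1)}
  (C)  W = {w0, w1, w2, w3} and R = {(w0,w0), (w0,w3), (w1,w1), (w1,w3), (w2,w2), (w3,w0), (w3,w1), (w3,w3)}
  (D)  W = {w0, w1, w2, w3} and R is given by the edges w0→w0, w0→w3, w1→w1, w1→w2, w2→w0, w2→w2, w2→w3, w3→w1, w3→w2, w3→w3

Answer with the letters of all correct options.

B, C, D

The schema MMp ⊃ Mp is the dual of axiom 4; it is valid on a frame iff R is transitive.
(A) R is transitive (R is closed under composition), so the schema is valid here.
(B) R is not transitive (w1 R w0 and w0 R w1 but not w1 R w1), so the schema fails here.
(C) R is not transitive (w0 R w3 and w3 R w1 but not w0 R w1), so the schema fails here.
(D) R is not transitive (w0 R w3 and w3 R w1 but not w0 R w1), so the schema fails here.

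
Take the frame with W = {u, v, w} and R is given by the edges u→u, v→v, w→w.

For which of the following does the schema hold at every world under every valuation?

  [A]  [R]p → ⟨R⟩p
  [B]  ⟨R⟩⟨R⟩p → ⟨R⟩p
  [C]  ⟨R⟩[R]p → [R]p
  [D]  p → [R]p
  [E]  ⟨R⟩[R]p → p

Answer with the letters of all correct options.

A, B, C, D, E

R is symmetric: every R-edge is matched by its reverse.
R is transitive: R is closed under composition.
R is euclidean: any two R-successors of the same world are R-related.
R is serial: every world has an R-successor.
R is a subset of the identity: every R-edge is a self-loop.
(A) [R]p → ⟨R⟩p is axiom D; it is valid on a frame exactly when R is serial. R is serial, so valid.
(B) the dual of axiom 4: valid iff R is transitive. R is transitive — valid.
(C) the dual of axiom 5: valid iff R is euclidean. R is euclidean — valid.
(D) p → [R]p is equivalent to ◇p→p; it holds exactly when R ⊆ identity. Here R ⊆ identity — valid.
(E) ⟨R⟩[R]p → p (the dual of axiom B) characterises the symmetric frames. R is symmetric — valid.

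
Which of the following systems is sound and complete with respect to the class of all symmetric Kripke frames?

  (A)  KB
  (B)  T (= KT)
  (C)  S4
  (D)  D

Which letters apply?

(A) KB is determined by exactly this class.
(B) T (= KT) is determined by the class of reflexive frames.
(C) S4 is determined by the class of reflexive and transitive frames.
(D) D is determined by the class of serial frames.

A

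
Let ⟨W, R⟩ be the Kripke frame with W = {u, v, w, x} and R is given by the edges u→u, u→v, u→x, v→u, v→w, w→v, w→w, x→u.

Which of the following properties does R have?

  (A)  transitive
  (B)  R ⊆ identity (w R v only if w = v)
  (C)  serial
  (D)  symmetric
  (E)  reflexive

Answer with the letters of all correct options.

(A) not transitive: u R v and v R w but not u R w.
(B) not ⊆ identity: u R v with u ≠ v.
(C) serial: every world has an R-successor.
(D) symmetric: every R-edge is matched by its reverse.
(E) not reflexive: not v R v.

C, D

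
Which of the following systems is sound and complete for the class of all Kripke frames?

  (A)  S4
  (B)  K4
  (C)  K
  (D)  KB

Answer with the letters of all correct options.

(A) S4 is determined by the class of reflexive and transitive frames.
(B) K4 is determined by the class of transitive frames.
(C) K is determined by exactly this class.
(D) KB is determined by the class of symmetric frames.

C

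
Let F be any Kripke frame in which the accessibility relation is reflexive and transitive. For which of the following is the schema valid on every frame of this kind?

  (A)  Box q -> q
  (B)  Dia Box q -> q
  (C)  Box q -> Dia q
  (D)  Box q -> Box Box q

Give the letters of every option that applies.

A, C, D

Reflexive relations are serial.
(A) Box q -> q (axiom T) characterises the reflexive frames. Every such R is reflexive — valid.
(B) Dia Box q -> q (the dual of axiom B) characterises the symmetric frames. Such an R need not be symmetric — not valid.
(C) axiom D: valid iff R is serial. Every such R is serial — valid.
(D) axiom 4: valid iff R is transitive. Every such R is transitive — valid.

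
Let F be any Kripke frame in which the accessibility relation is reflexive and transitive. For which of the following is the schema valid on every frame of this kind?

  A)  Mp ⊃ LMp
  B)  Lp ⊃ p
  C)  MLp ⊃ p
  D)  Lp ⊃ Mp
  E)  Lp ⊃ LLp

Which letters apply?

B, D, E

Reflexive relations are serial.
(A) Mp ⊃ LMp is axiom 5, which corresponds to the euclidean property. Such an R need not be euclidean — not valid.
(B) axiom T: valid iff R is reflexive. Every such R is reflexive — valid.
(C) the dual of axiom B: valid iff R is symmetric. Such an R need not be symmetric — not valid.
(D) axiom D: valid iff R is serial. Every such R is serial — valid.
(E) Lp ⊃ LLp is axiom 4; it is valid on a frame exactly when R is transitive. Every such R is transitive, so valid.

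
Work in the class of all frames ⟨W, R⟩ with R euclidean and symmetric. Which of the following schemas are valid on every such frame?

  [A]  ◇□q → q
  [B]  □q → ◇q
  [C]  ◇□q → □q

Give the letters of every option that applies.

A, C

A symmetric euclidean relation is transitive (uRv and vRw give vRu by symmetry, then uRw by the euclidean condition, applied at v).
(A) the dual of axiom B: valid iff R is symmetric. Every such R is symmetric — valid.
(B) □q → ◇q is axiom D, which corresponds to seriality. Such an R need not be serial — not valid.
(C) ◇□q → □q (the dual of axiom 5) characterises the euclidean frames. Every such R is euclidean — valid.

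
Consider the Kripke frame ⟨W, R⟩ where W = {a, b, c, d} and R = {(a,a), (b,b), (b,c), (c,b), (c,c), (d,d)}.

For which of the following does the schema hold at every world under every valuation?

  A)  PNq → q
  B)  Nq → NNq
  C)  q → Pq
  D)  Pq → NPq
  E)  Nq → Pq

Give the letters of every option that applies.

R is reflexive: each world relates to itself.
R is symmetric: every R-edge is matched by its reverse.
R is transitive: R is closed under composition.
R is euclidean: any two R-successors of the same world are R-related.
R is serial: every world has an R-successor.
(A) the dual of axiom B: valid iff R is symmetric. R is symmetric — valid.
(B) Nq → NNq is axiom 4; it is valid on a frame exactly when R is transitive. R is transitive, so valid.
(C) the dual of axiom T: valid iff R is reflexive. R is reflexive — valid.
(D) axiom 5: valid iff R is euclidean. R is euclidean — valid.
(E) Nq → Pq is axiom D, which corresponds to seriality. R is serial — valid.

A, B, C, D, E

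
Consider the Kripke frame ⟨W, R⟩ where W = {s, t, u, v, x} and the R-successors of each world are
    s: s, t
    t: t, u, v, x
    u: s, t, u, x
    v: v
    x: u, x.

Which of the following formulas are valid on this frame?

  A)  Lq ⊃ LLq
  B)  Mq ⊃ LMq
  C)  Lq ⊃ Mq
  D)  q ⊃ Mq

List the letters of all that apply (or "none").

C, D

R is reflexive: each world relates to itself.
R is not transitive: s R t and t R u but not s R u.
R is not euclidean: s R t and s R s but not t R s.
R is serial: every world has an R-successor.
(A) Lq ⊃ LLq (axiom 4) characterises the transitive frames. R is not transitive — not valid.
(B) Mq ⊃ LMq is axiom 5, which corresponds to the euclidean property. R is not euclidean — not valid.
(C) Lq ⊃ Mq is axiom D, which corresponds to seriality. R is serial — valid.
(D) q ⊃ Mq is the dual of axiom T; it is valid on a frame exactly when R is reflexive. R is reflexive, so valid.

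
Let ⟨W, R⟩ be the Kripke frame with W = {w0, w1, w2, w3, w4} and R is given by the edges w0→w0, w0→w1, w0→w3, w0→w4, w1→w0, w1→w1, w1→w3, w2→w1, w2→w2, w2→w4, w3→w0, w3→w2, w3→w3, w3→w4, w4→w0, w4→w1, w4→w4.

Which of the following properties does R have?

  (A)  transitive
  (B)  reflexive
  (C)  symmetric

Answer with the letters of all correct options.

B

(A) not transitive: w0 R w3 and w3 R w2 but not w0 R w2.
(B) reflexive: each world relates to itself.
(C) not symmetric: w1 R w3 but not w3 R w1.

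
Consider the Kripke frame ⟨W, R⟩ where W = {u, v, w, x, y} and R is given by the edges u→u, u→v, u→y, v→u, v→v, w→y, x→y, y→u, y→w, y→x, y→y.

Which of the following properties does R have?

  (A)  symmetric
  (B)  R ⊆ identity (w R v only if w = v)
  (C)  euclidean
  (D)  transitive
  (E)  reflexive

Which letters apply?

(A) symmetric: every R-edge is matched by its reverse.
(B) not ⊆ identity: u R v with u ≠ v.
(C) not euclidean: u R v and u R y but not v R y.
(D) not transitive: u R y and y R w but not u R w.
(E) not reflexive: not w R w.

A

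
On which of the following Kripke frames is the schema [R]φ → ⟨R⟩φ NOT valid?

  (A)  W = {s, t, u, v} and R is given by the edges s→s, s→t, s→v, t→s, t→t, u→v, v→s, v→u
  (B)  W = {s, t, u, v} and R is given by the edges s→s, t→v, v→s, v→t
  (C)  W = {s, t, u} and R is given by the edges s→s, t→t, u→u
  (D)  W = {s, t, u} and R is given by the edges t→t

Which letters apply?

B, D

The schema [R]φ → ⟨R⟩φ is axiom D; it is valid on a frame iff R is serial.
(A) R is serial (every world has an R-successor), so the schema is valid here.
(B) R is not serial (u has no R-successor), so the schema fails here.
(C) R is serial (every world has an R-successor), so the schema is valid here.
(D) R is not serial (s has no R-successor), so the schema fails here.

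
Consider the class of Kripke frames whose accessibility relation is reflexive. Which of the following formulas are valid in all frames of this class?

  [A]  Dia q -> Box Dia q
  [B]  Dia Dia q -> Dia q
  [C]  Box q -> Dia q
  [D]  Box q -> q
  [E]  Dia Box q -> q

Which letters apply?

C, D

A reflexive relation is serial.
(A) axiom 5: valid iff R is euclidean. Such an R need not be euclidean — not valid.
(B) Dia Dia q -> Dia q is the dual of axiom 4, which corresponds to transitivity. Such an R need not be transitive — not valid.
(C) Box q -> Dia q is axiom D, which corresponds to seriality. Every such R is serial — valid.
(D) Box q -> q is axiom T, which corresponds to reflexivity. Every such R is reflexive — valid.
(E) Dia Box q -> q is the dual of axiom B; it is valid on a frame exactly when R is symmetric. Such an R need not be symmetric, so not valid.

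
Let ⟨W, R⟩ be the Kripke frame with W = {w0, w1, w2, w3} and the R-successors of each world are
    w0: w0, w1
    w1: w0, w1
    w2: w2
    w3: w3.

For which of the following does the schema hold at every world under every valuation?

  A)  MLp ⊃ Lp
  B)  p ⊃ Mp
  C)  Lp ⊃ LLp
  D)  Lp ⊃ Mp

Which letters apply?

A, B, C, D

R is reflexive: each world relates to itself.
R is transitive: R is closed under composition.
R is euclidean: any two R-successors of the same world are R-related.
R is serial: every world has an R-successor.
(A) MLp ⊃ Lp is the dual of axiom 5; it is valid on a frame exactly when R is euclidean. R is euclidean, so valid.
(B) p ⊃ Mp is the dual of axiom T, which corresponds to reflexivity. R is reflexive — valid.
(C) Lp ⊃ LLp (axiom 4) characterises the transitive frames. R is transitive — valid.
(D) Lp ⊃ Mp is axiom D; it is valid on a frame exactly when R is serial. R is serial, so valid.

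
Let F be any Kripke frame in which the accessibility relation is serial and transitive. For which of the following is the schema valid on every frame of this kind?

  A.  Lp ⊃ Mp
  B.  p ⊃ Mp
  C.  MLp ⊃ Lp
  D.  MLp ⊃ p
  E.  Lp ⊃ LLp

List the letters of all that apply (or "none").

A, E

(A) Lp ⊃ Mp is axiom D; it is valid on a frame exactly when R is serial. Every such R is serial, so valid.
(B) p ⊃ Mp is the dual of axiom T, which corresponds to reflexivity. Such an R need not be reflexive — not valid.
(C) MLp ⊃ Lp (the dual of axiom 5) characterises the euclidean frames. Such an R need not be euclidean — not valid.
(D) MLp ⊃ p is the dual of axiom B; it is valid on a frame exactly when R is symmetric. Such an R need not be symmetric, so not valid.
(E) Lp ⊃ LLp (axiom 4) characterises the transitive frames. Every such R is transitive — valid.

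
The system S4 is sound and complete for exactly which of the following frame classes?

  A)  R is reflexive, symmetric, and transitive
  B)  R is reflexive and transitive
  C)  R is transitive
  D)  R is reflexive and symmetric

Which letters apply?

(A) this class determines S5, not S4.
(B) S4 is sound and complete for exactly this class.
(C) this class determines K4, not S4.
(D) this class determines B (= KTB), not S4.

B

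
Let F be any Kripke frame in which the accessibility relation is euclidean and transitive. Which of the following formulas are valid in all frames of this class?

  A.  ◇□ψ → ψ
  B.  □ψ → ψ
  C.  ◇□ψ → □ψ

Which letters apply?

(A) ◇□ψ → ψ is the dual of axiom B, which corresponds to symmetry. Such an R need not be symmetric — not valid.
(B) axiom T: valid iff R is reflexive. Such an R need not be reflexive — not valid.
(C) ◇□ψ → □ψ (the dual of axiom 5) characterises the euclidean frames. Every such R is euclidean — valid.

C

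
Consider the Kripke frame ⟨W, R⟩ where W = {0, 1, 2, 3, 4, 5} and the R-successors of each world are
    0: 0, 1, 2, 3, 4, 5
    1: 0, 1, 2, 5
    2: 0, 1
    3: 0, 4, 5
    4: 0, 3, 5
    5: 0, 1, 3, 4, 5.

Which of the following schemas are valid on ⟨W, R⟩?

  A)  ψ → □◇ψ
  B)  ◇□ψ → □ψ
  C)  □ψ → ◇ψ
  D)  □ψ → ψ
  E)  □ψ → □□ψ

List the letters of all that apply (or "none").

R is not reflexive: not 2 R 2.
R is symmetric: every R-edge is matched by its reverse.
R is not transitive: 1 R 0 and 0 R 3 but not 1 R 3.
R is not euclidean: 0 R 1 and 0 R 3 but not 1 R 3.
R is serial: every world has an R-successor.
(A) ψ → □◇ψ is axiom B; it is valid on a frame exactly when R is symmetric. R is symmetric, so valid.
(B) ◇□ψ → □ψ is the dual of axiom 5; it is valid on a frame exactly when R is euclidean. R is not euclidean, so not valid.
(C) □ψ → ◇ψ is axiom D; it is valid on a frame exactly when R is serial. R is serial, so valid.
(D) axiom T: valid iff R is reflexive. R is not reflexive — not valid.
(E) axiom 4: valid iff R is transitive. R is not transitive — not valid.

A, C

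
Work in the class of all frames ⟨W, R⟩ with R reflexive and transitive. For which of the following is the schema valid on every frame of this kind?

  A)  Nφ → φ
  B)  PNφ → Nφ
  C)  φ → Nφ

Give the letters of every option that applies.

A

Reflexive relations are serial.
(A) Nφ → φ is axiom T; it is valid on a frame exactly when R is reflexive. Every such R is reflexive, so valid.
(B) PNφ → Nφ is the dual of axiom 5, which corresponds to the euclidean property. Such an R need not be euclidean — not valid.
(C) φ → Nφ (equivalent to ◇p→p) corresponds to R being a subset of the identity. Such an R need not be a subset of the identity, so not valid.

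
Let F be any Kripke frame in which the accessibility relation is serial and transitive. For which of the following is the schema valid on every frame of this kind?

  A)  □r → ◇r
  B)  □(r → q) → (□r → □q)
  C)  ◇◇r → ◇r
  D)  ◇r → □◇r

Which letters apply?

A, B, C

(A) axiom D: valid iff R is serial. Every such R is serial — valid.
(B) □(r → q) → (□r → □q) is axiom K, valid on every Kripke frame — valid.
(C) ◇◇r → ◇r is the dual of axiom 4, which corresponds to transitivity. Every such R is transitive — valid.
(D) ◇r → □◇r (axiom 5) characterises the euclidean frames. Such an R need not be euclidean — not valid.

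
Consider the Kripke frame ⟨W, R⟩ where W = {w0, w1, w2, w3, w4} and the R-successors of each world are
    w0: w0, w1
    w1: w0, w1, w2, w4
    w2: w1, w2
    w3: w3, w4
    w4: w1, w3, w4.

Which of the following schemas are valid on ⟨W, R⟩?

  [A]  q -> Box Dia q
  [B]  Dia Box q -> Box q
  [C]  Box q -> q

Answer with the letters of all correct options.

R is reflexive: each world relates to itself.
R is symmetric: every R-edge is matched by its reverse.
R is not euclidean: w1 R w0 and w1 R w2 but not w0 R w2.
(A) q -> Box Dia q is axiom B; it is valid on a frame exactly when R is symmetric. R is symmetric, so valid.
(B) Dia Box q -> Box q is the dual of axiom 5, which corresponds to the euclidean property. R is not euclidean — not valid.
(C) axiom T: valid iff R is reflexive. R is reflexive — valid.

A, C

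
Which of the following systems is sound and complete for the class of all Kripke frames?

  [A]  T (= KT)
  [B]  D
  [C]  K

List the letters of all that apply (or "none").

(A) T (= KT) is determined by the class of reflexive frames.
(B) D is determined by the class of serial frames.
(C) K is determined by exactly this class.

C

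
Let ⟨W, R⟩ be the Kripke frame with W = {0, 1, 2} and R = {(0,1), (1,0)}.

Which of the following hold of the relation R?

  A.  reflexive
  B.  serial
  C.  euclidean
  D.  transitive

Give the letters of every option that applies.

(A) not reflexive: not 0 R 0.
(B) not serial: 2 has no R-successor.
(C) not euclidean: 0 R 1 and 0 R 1 but not 1 R 1.
(D) not transitive: 0 R 1 and 1 R 0 but not 0 R 0.

none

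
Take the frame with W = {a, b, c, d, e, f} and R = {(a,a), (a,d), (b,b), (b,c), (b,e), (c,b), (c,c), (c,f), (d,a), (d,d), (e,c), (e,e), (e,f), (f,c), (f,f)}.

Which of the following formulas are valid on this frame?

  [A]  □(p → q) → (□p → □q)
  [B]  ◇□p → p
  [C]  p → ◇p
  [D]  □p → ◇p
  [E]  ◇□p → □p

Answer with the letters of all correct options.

R is reflexive: each world relates to itself.
R is not symmetric: b R e but not e R b.
R is not euclidean: b R c and b R e but not c R e.
R is serial: every world has an R-successor.
(A) □(p → q) → (□p → □q) is the K axiom; it holds on all frames — valid.
(B) the dual of axiom B: valid iff R is symmetric. R is not symmetric — not valid.
(C) p → ◇p (the dual of axiom T) characterises the reflexive frames. R is reflexive — valid.
(D) □p → ◇p is axiom D; it is valid on a frame exactly when R is serial. R is serial, so valid.
(E) ◇□p → □p is the dual of axiom 5; it is valid on a frame exactly when R is euclidean. R is not euclidean, so not valid.

A, C, D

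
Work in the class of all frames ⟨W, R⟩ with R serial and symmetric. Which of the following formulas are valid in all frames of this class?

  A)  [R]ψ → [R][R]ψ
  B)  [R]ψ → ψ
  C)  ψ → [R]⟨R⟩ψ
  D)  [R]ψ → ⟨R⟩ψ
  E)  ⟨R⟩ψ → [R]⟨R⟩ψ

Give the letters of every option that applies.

(A) [R]ψ → [R][R]ψ is axiom 4, which corresponds to transitivity. Such an R need not be transitive — not valid.
(B) [R]ψ → ψ is axiom T; it is valid on a frame exactly when R is reflexive. Such an R need not be reflexive, so not valid.
(C) ψ → [R]⟨R⟩ψ is axiom B, which corresponds to symmetry. Every such R is symmetric — valid.
(D) [R]ψ → ⟨R⟩ψ is axiom D; it is valid on a frame exactly when R is serial. Every such R is serial, so valid.
(E) ⟨R⟩ψ → [R]⟨R⟩ψ (axiom 5) characterises the euclidean frames. Such an R need not be euclidean — not valid.

C, D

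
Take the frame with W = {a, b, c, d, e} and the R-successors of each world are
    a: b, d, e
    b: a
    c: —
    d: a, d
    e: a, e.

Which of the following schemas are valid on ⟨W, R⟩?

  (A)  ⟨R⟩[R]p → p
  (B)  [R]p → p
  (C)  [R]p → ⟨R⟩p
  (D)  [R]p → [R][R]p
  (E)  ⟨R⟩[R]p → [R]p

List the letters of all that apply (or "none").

A

R is not reflexive: not a R a.
R is symmetric: every R-edge is matched by its reverse.
R is not transitive: a R b and b R a but not a R a.
R is not euclidean: a R b and a R d but not b R d.
R is not serial: c has no R-successor.
(A) ⟨R⟩[R]p → p is the dual of axiom B; it is valid on a frame exactly when R is symmetric. R is symmetric, so valid.
(B) [R]p → p is axiom T; it is valid on a frame exactly when R is reflexive. R is not reflexive, so not valid.
(C) [R]p → ⟨R⟩p is axiom D; it is valid on a frame exactly when R is serial. R is not serial, so not valid.
(D) [R]p → [R][R]p (axiom 4) characterises the transitive frames. R is not transitive — not valid.
(E) the dual of axiom 5: valid iff R is euclidean. R is not euclidean — not valid.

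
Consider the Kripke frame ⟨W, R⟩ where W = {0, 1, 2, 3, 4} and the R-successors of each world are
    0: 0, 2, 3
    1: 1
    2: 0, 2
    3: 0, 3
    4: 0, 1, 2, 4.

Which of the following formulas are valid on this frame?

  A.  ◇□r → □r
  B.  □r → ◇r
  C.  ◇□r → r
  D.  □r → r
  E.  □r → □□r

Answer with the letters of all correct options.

B, D

R is reflexive: each world relates to itself.
R is not symmetric: 4 R 0 but not 0 R 4.
R is not transitive: 2 R 0 and 0 R 3 but not 2 R 3.
R is not euclidean: 0 R 2 and 0 R 3 but not 2 R 3.
R is serial: every world has an R-successor.
(A) the dual of axiom 5: valid iff R is euclidean. R is not euclidean — not valid.
(B) □r → ◇r is axiom D; it is valid on a frame exactly when R is serial. R is serial, so valid.
(C) the dual of axiom B: valid iff R is symmetric. R is not symmetric — not valid.
(D) □r → r is axiom T, which corresponds to reflexivity. R is reflexive — valid.
(E) □r → □□r (axiom 4) characterises the transitive frames. R is not transitive — not valid.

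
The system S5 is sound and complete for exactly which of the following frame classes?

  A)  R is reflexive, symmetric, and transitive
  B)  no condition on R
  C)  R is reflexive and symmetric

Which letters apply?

(A) S5 is sound and complete for exactly this class.
(B) this class determines K, not S5.
(C) this class determines B (= KTB), not S5.

A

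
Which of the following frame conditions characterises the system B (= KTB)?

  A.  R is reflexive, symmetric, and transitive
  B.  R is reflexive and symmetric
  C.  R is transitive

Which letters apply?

(A) this class determines S5, not B (= KTB).
(B) B (= KTB) is sound and complete for exactly this class.
(C) this class determines K4, not B (= KTB).

B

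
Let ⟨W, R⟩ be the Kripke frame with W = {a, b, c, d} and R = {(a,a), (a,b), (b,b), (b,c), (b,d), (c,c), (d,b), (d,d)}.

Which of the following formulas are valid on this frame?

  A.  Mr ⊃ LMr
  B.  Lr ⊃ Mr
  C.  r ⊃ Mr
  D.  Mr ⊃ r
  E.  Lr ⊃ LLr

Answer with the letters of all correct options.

B, C

R is reflexive: each world relates to itself.
R is not transitive: a R b and b R c but not a R c.
R is not euclidean: a R b and a R a but not b R a.
R is serial: every world has an R-successor.
R is not a subset of the identity: a R b with a ≠ b.
(A) Mr ⊃ LMr is axiom 5; it is valid on a frame exactly when R is euclidean. R is not euclidean, so not valid.
(B) axiom D: valid iff R is serial. R is serial — valid.
(C) r ⊃ Mr is the dual of axiom T; it is valid on a frame exactly when R is reflexive. R is reflexive, so valid.
(D) Mr ⊃ r is the converse of T; it holds exactly when R ⊆ identity. Here R ⊄ identity — not valid.
(E) Lr ⊃ LLr is axiom 4, which corresponds to transitivity. R is not transitive — not valid.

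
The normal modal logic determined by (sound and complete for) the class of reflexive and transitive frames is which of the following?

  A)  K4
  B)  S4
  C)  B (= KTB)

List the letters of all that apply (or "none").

B

(A) K4 is determined by the class of transitive frames.
(B) S4 is determined by exactly this class.
(C) B (= KTB) is determined by the class of reflexive and symmetric frames.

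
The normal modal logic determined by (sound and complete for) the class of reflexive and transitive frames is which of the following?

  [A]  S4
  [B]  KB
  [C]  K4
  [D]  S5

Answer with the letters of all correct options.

A

(A) S4 is determined by exactly this class.
(B) KB is determined by the class of symmetric frames.
(C) K4 is determined by the class of transitive frames.
(D) S5 is determined by the class of reflexive, symmetric, and transitive frames.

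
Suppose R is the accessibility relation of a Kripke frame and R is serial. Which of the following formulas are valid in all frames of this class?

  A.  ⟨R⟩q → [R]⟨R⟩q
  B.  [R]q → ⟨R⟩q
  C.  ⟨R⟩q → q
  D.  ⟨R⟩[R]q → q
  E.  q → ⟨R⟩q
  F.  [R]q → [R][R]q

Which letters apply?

(A) ⟨R⟩q → [R]⟨R⟩q is axiom 5; it is valid on a frame exactly when R is euclidean. Such an R need not be euclidean, so not valid.
(B) axiom D: valid iff R is serial. Every such R is serial — valid.
(C) ⟨R⟩q → q is valid only on frames where every R-edge is a self-loop. Such an R need not be a subset of the identity — not valid.
(D) the dual of axiom B: valid iff R is symmetric. Such an R need not be symmetric — not valid.
(E) q → ⟨R⟩q is the dual of axiom T; it is valid on a frame exactly when R is reflexive. Such an R need not be reflexive, so not valid.
(F) axiom 4: valid iff R is transitive. Such an R need not be transitive — not valid.

B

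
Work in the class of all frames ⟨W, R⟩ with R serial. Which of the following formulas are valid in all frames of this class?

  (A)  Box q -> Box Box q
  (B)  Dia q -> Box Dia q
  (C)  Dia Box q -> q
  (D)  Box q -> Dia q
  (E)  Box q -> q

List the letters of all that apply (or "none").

D

(A) Box q -> Box Box q (axiom 4) characterises the transitive frames. Such an R need not be transitive — not valid.
(B) axiom 5: valid iff R is euclidean. Such an R need not be euclidean — not valid.
(C) Dia Box q -> q is the dual of axiom B; it is valid on a frame exactly when R is symmetric. Such an R need not be symmetric, so not valid.
(D) Box q -> Dia q (axiom D) characterises the serial frames. Every such R is serial — valid.
(E) Box q -> q is axiom T, which corresponds to reflexivity. Such an R need not be reflexive — not valid.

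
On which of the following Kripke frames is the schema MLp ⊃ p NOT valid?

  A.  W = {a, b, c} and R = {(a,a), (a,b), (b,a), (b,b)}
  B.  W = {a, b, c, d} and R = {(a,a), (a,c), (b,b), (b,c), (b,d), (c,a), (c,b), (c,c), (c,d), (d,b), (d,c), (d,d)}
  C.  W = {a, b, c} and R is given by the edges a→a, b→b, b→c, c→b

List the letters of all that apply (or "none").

The schema MLp ⊃ p is the dual of axiom B; it is valid on a frame iff R is symmetric.
(A) R is symmetric (every R-edge is matched by its reverse), so the schema is valid here.
(B) R is symmetric (every R-edge is matched by its reverse), so the schema is valid here.
(C) R is symmetric (every R-edge is matched by its reverse), so the schema is valid here.

none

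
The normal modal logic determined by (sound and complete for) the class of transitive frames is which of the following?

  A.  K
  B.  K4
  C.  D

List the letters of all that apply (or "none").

(A) K is determined by the class of arbitrary frames.
(B) K4 is determined by exactly this class.
(C) D is determined by the class of serial frames.

B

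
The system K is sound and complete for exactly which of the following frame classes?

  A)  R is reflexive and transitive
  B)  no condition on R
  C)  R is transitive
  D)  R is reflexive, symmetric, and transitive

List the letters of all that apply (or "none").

B

(A) this class determines S4, not K.
(B) K is sound and complete for exactly this class.
(C) this class determines K4, not K.
(D) this class determines S5, not K.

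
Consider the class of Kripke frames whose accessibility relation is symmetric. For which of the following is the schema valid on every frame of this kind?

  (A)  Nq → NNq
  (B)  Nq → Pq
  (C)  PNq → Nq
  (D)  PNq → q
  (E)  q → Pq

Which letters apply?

(A) Nq → NNq (axiom 4) characterises the transitive frames. Such an R need not be transitive — not valid.
(B) axiom D: valid iff R is serial. Such an R need not be serial — not valid.
(C) PNq → Nq is the dual of axiom 5; it is valid on a frame exactly when R is euclidean. Such an R need not be euclidean, so not valid.
(D) the dual of axiom B: valid iff R is symmetric. Every such R is symmetric — valid.
(E) the dual of axiom T: valid iff R is reflexive. Such an R need not be reflexive — not valid.

D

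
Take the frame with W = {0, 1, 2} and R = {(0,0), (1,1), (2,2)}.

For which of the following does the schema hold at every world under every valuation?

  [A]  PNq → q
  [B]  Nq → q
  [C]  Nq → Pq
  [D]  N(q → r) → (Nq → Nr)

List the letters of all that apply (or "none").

R is reflexive: each world relates to itself.
R is symmetric: every R-edge is matched by its reverse.
R is serial: every world has an R-successor.
(A) PNq → q (the dual of axiom B) characterises the symmetric frames. R is symmetric — valid.
(B) Nq → q (axiom T) characterises the reflexive frames. R is reflexive — valid.
(C) Nq → Pq is axiom D, which corresponds to seriality. R is serial — valid.
(D) N(q → r) → (Nq → Nr) is axiom K, valid on every Kripke frame — valid.

A, B, C, D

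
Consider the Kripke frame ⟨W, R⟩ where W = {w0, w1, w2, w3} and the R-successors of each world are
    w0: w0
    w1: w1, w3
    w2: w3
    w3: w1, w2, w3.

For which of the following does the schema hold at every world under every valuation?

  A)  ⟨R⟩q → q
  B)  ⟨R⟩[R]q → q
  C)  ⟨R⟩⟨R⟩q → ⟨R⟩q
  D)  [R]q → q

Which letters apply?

B

R is not reflexive: not w2 R w2.
R is symmetric: every R-edge is matched by its reverse.
R is not transitive: w1 R w3 and w3 R w2 but not w1 R w2.
R is not a subset of the identity: w1 R w3 with w1 ≠ w3.
(A) ⟨R⟩q → q is the converse of T; it holds exactly when R ⊆ identity. Here R ⊄ identity — not valid.
(B) the dual of axiom B: valid iff R is symmetric. R is symmetric — valid.
(C) ⟨R⟩⟨R⟩q → ⟨R⟩q is the dual of axiom 4; it is valid on a frame exactly when R is transitive. R is not transitive, so not valid.
(D) [R]q → q is axiom T, which corresponds to reflexivity. R is not reflexive — not valid.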